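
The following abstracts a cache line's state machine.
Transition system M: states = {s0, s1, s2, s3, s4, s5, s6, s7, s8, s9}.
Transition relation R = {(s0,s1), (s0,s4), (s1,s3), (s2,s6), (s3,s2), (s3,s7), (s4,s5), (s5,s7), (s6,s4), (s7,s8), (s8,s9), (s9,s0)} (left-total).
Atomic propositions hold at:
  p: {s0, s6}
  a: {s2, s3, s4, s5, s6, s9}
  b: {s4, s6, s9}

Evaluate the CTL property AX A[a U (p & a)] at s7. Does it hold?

Sat(p & a) = {s6}
A[a U (p & a)]: least fixpoint, start Z0 = Sat((p & a)) = {s6}, add states in Sat(a) with every successor in Z. Z1 = {s2, s6}; fixed.
Sat(A[a U (p & a)]) = {s2, s6}
Sat(AX A[a U (p & a)]) = {s : every successor in {s2, s6}} = {s2}
s7 ∉ Sat(AX A[a U (p & a)]) = {s2}, so the formula does not hold at s7.

No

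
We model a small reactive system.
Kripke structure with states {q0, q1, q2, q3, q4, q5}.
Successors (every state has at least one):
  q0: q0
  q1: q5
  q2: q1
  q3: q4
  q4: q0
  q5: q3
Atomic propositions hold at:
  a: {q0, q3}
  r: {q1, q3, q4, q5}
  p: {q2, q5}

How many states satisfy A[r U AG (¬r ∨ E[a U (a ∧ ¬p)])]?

5

Sat(¬r) = {q0, q2}
Sat(¬p) = {q0, q1, q3, q4}
Sat(a ∧ ¬p) = {q0, q3}
E[a U (a ∧ ¬p)]: least fixpoint, start Z0 = Sat((a ∧ ¬p)) = {q0, q3}, add states in Sat(a) with some successor in Z. Already a fixed point.
Sat(E[a U (a ∧ ¬p)]) = {q0, q3}
Sat(¬r ∨ E[a U (a ∧ ¬p)]) = {q0, q2, q3}
AG (¬r ∨ E[a U (a ∧ ¬p)]): greatest fixpoint, start Z0 = {q0, q2, q3}, keep only states in Sat with every successor in Z. Z1 = {q0}; fixed.
Sat(AG (¬r ∨ E[a U (a ∧ ¬p)])) = {q0}
A[r U AG (¬r ∨ E[a U (a ∧ ¬p)])]: least fixpoint, start Z0 = Sat(AG (¬r ∨ E[a U (a ∧ ¬p)])) = {q0}, add states in Sat(r) with every successor in Z. Z1 = {q0, q4}; Z2 = {q0, q3, q4}; Z3 = {q0, q3, q4, q5}; Z4 = {q0, q1, q3, q4, q5}; fixed.
Sat(A[r U AG (¬r ∨ E[a U (a ∧ ¬p)])]) = {q0, q1, q3, q4, q5}
|Sat(A[r U AG (¬r ∨ E[a U (a ∧ ¬p)])])| = |{q0, q1, q3, q4, q5}| = 5.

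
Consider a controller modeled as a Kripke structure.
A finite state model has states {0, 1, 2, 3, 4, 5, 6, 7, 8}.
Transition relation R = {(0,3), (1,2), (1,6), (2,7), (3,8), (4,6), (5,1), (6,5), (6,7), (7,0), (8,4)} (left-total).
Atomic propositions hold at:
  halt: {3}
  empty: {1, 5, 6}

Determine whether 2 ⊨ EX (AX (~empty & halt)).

No

Sat(~empty) = {0, 2, 3, 4, 7, 8}
Sat(~empty & halt) = {3}
Sat(AX (~empty & halt)) = {s : every successor in {3}} = {0}
Sat(EX (AX (~empty & halt))) = {s : some successor in {0}} = {7}
2 ∉ Sat(EX (AX (~empty & halt))) = {7}, so the formula does not hold at 2.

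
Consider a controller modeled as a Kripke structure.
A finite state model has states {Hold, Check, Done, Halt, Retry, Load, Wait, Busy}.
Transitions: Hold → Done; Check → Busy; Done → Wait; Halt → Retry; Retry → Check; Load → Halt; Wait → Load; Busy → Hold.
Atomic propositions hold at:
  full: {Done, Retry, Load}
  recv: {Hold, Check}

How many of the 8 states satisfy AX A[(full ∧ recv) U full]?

3

Sat(full ∧ recv) = ∅
A[(full ∧ recv) U full]: least fixpoint, start Z0 = Sat(full) = {Done, Retry, Load}, add states in Sat(full ∧ recv) with every successor in Z. Already a fixed point.
Sat(A[(full ∧ recv) U full]) = {Done, Retry, Load}
Sat(AX A[(full ∧ recv) U full]) = {s : every successor in {Done, Retry, Load}} = {Hold, Halt, Wait}
|Sat(AX A[(full ∧ recv) U full])| = |{Hold, Halt, Wait}| = 3.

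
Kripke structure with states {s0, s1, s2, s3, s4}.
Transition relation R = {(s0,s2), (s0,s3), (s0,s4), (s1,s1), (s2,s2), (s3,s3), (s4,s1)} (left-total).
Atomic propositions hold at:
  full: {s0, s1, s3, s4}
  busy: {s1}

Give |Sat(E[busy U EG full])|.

4

EG full: greatest fixpoint, start Z0 = {s0, s1, s3, s4}, keep only states in Sat with some successor in Z. Already a fixed point.
Sat(EG full) = {s0, s1, s3, s4}
E[busy U EG full]: least fixpoint, start Z0 = Sat(EG full) = {s0, s1, s3, s4}, add states in Sat(busy) with some successor in Z. Already a fixed point.
Sat(E[busy U EG full]) = {s0, s1, s3, s4}
|Sat(E[busy U EG full])| = |{s0, s1, s3, s4}| = 4.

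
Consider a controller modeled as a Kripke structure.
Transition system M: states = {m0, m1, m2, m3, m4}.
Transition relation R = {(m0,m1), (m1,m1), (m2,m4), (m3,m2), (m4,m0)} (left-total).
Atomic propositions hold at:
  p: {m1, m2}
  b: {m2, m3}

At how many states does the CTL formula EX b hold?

Sat(EX b) = {s : some successor in {m2, m3}} = {m3}
|Sat(EX b)| = |{m3}| = 1.

1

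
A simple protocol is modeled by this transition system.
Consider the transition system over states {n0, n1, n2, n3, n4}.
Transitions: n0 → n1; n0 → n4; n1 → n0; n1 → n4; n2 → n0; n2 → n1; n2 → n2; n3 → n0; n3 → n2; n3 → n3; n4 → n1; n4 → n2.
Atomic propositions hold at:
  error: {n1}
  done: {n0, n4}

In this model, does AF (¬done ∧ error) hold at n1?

Sat(¬done) = {n1, n2, n3}
Sat(¬done ∧ error) = {n1}
AF (¬done ∧ error): least fixpoint, start Z0 = {n1}, add states with every successor in Z. Already a fixed point.
Sat(AF (¬done ∧ error)) = {n1}
n1 ∈ Sat(AF (¬done ∧ error)) = {n1}, so the formula holds at n1.

Yes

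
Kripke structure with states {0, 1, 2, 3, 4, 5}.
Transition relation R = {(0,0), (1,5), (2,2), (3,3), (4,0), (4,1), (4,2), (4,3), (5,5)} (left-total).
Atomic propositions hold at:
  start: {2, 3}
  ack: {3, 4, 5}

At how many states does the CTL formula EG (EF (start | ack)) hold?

Sat(start | ack) = {2, 3, 4, 5}
EF (start | ack): least fixpoint, start Z0 = {2, 3, 4, 5}, add states with some successor in Z. Z1 = {1, 2, 3, 4, 5}; fixed.
Sat(EF (start | ack)) = {1, 2, 3, 4, 5}
EG (EF (start | ack)): greatest fixpoint, start Z0 = {1, 2, 3, 4, 5}, keep only states in Sat with some successor in Z. Already a fixed point.
Sat(EG (EF (start | ack))) = {1, 2, 3, 4, 5}
|Sat(EG (EF (start | ack)))| = |{1, 2, 3, 4, 5}| = 5.

5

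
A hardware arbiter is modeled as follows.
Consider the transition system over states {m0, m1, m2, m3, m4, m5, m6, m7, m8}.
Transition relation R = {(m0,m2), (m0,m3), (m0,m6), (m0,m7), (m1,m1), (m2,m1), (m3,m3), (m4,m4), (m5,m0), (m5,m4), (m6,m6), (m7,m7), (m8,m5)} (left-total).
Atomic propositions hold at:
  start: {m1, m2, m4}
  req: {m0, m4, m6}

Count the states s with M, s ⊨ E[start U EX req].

Sat(EX req) = {s : some successor in {m0, m4, m6}} = {m0, m4, m5, m6}
E[start U EX req]: least fixpoint, start Z0 = Sat(EX req) = {m0, m4, m5, m6}, add states in Sat(start) with some successor in Z. Already a fixed point.
Sat(E[start U EX req]) = {m0, m4, m5, m6}
|Sat(E[start U EX req])| = |{m0, m4, m5, m6}| = 4.

4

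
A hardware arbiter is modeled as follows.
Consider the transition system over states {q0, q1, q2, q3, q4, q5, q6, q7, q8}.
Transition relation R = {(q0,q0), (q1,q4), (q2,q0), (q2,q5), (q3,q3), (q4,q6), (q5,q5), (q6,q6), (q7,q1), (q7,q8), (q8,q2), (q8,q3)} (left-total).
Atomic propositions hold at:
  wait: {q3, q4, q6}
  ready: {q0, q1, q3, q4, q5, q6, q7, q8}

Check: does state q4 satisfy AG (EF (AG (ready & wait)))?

Sat(ready & wait) = {q3, q4, q6}
AG (ready & wait): greatest fixpoint, start Z0 = {q3, q4, q6}, keep only states in Sat with every successor in Z. Already a fixed point.
Sat(AG (ready & wait)) = {q3, q4, q6}
EF (AG (ready & wait)): least fixpoint, start Z0 = {q3, q4, q6}, add states with some successor in Z. Z1 = {q1, q3, q4, q6, q8}; Z2 = {q1, q3, q4, q6, q7, q8}; fixed.
Sat(EF (AG (ready & wait))) = {q1, q3, q4, q6, q7, q8}
AG (EF (AG (ready & wait))): greatest fixpoint, start Z0 = {q1, q3, q4, q6, q7, q8}, keep only states in Sat with every successor in Z. Z1 = {q1, q3, q4, q6, q7}; Z2 = {q1, q3, q4, q6}; fixed.
Sat(AG (EF (AG (ready & wait)))) = {q1, q3, q4, q6}
q4 ∈ Sat(AG (EF (AG (ready & wait)))) = {q1, q3, q4, q6}, so the formula holds at q4.

Yes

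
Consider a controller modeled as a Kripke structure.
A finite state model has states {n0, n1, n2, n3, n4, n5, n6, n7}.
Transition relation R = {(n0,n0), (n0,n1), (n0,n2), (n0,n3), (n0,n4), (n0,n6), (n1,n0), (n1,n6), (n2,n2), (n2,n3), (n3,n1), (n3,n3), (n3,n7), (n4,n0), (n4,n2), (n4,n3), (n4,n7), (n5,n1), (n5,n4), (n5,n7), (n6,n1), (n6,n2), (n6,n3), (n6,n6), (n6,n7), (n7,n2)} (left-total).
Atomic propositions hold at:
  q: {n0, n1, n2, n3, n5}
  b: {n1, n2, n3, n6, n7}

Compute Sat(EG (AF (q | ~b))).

{n0, n1, n2, n3, n4, n5, n7}

Sat(~b) = {n0, n4, n5}
Sat(q | ~b) = {n0, n1, n2, n3, n4, n5}
AF (q | ~b): least fixpoint, start Z0 = {n0, n1, n2, n3, n4, n5}, add states with every successor in Z. Z1 = {n0, n1, n2, n3, n4, n5, n7}; fixed.
Sat(AF (q | ~b)) = {n0, n1, n2, n3, n4, n5, n7}
EG (AF (q | ~b)): greatest fixpoint, start Z0 = {n0, n1, n2, n3, n4, n5, n7}, keep only states in Sat with some successor in Z. Already a fixed point.
Sat(EG (AF (q | ~b))) = {n0, n1, n2, n3, n4, n5, n7}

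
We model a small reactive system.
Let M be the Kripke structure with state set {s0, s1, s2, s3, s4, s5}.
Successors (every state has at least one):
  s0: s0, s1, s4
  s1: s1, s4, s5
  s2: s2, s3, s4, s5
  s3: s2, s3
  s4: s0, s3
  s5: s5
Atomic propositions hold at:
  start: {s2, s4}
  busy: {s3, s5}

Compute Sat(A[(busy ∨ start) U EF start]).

Sat(busy ∨ start) = {s2, s3, s4, s5}
EF start: least fixpoint, start Z0 = {s2, s4}, add states with some successor in Z. Z1 = {s0, s1, s2, s3, s4}; fixed.
Sat(EF start) = {s0, s1, s2, s3, s4}
A[(busy ∨ start) U EF start]: least fixpoint, start Z0 = Sat(EF start) = {s0, s1, s2, s3, s4}, add states in Sat(busy ∨ start) with every successor in Z. Already a fixed point.
Sat(A[(busy ∨ start) U EF start]) = {s0, s1, s2, s3, s4}

{s0, s1, s2, s3, s4}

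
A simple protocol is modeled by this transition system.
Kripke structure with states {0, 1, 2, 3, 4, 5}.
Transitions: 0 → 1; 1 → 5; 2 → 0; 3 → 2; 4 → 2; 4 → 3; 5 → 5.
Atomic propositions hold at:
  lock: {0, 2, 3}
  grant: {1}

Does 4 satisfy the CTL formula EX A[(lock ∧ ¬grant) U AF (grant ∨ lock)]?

Sat(¬grant) = {0, 2, 3, 4, 5}
Sat(lock ∧ ¬grant) = {0, 2, 3}
Sat(grant ∨ lock) = {0, 1, 2, 3}
AF (grant ∨ lock): least fixpoint, start Z0 = {0, 1, 2, 3}, add states with every successor in Z. Z1 = {0, 1, 2, 3, 4}; fixed.
Sat(AF (grant ∨ lock)) = {0, 1, 2, 3, 4}
A[(lock ∧ ¬grant) U AF (grant ∨ lock)]: least fixpoint, start Z0 = Sat(AF (grant ∨ lock)) = {0, 1, 2, 3, 4}, add states in Sat(lock ∧ ¬grant) with every successor in Z. Already a fixed point.
Sat(A[(lock ∧ ¬grant) U AF (grant ∨ lock)]) = {0, 1, 2, 3, 4}
Sat(EX A[(lock ∧ ¬grant) U AF (grant ∨ lock)]) = {s : some successor in {0, 1, 2, 3, 4}} = {0, 2, 3, 4}
4 ∈ Sat(EX A[(lock ∧ ¬grant) U AF (grant ∨ lock)]) = {0, 2, 3, 4}, so the formula holds at 4.

Yes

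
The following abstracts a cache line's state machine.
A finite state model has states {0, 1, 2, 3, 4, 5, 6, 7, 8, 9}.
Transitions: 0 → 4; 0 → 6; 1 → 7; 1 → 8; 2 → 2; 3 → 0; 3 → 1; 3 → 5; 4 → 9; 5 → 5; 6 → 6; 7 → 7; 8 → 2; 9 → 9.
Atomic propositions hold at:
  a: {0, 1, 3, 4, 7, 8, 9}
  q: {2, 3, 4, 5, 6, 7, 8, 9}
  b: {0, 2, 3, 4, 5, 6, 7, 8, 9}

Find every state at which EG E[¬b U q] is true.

{1, 2, 3, 4, 5, 6, 7, 8, 9}

Sat(¬b) = {1}
E[¬b U q]: least fixpoint, start Z0 = Sat(q) = {2, 3, 4, 5, 6, 7, 8, 9}, add states in Sat(¬b) with some successor in Z. Z1 = {1, 2, 3, 4, 5, 6, 7, 8, 9}; fixed.
Sat(E[¬b U q]) = {1, 2, 3, 4, 5, 6, 7, 8, 9}
EG E[¬b U q]: greatest fixpoint, start Z0 = {1, 2, 3, 4, 5, 6, 7, 8, 9}, keep only states in Sat with some successor in Z. Already a fixed point.
Sat(EG E[¬b U q]) = {1, 2, 3, 4, 5, 6, 7, 8, 9}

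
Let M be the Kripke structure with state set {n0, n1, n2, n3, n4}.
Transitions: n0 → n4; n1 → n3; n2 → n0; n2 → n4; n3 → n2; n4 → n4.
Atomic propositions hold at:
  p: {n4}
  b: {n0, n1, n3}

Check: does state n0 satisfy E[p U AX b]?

No

Sat(AX b) = {s : every successor in {n0, n1, n3}} = {n1}
E[p U AX b]: least fixpoint, start Z0 = Sat(AX b) = {n1}, add states in Sat(p) with some successor in Z. Already a fixed point.
Sat(E[p U AX b]) = {n1}
n0 ∉ Sat(E[p U AX b]) = {n1}, so the formula does not hold at n0.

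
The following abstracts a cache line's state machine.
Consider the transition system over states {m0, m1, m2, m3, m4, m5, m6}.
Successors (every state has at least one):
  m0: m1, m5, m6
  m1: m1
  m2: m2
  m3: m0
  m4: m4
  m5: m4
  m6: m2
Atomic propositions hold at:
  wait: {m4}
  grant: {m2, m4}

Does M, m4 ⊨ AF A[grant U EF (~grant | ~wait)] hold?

No

Sat(~grant) = {m0, m1, m3, m5, m6}
Sat(~wait) = {m0, m1, m2, m3, m5, m6}
Sat(~grant | ~wait) = {m0, m1, m2, m3, m5, m6}
EF (~grant | ~wait): least fixpoint, start Z0 = {m0, m1, m2, m3, m5, m6}, add states with some successor in Z. Already a fixed point.
Sat(EF (~grant | ~wait)) = {m0, m1, m2, m3, m5, m6}
A[grant U EF (~grant | ~wait)]: least fixpoint, start Z0 = Sat(EF (~grant | ~wait)) = {m0, m1, m2, m3, m5, m6}, add states in Sat(grant) with every successor in Z. Already a fixed point.
Sat(A[grant U EF (~grant | ~wait)]) = {m0, m1, m2, m3, m5, m6}
AF A[grant U EF (~grant | ~wait)]: least fixpoint, start Z0 = {m0, m1, m2, m3, m5, m6}, add states with every successor in Z. Already a fixed point.
Sat(AF A[grant U EF (~grant | ~wait)]) = {m0, m1, m2, m3, m5, m6}
m4 ∉ Sat(AF A[grant U EF (~grant | ~wait)]) = {m0, m1, m2, m3, m5, m6}, so the formula does not hold at m4.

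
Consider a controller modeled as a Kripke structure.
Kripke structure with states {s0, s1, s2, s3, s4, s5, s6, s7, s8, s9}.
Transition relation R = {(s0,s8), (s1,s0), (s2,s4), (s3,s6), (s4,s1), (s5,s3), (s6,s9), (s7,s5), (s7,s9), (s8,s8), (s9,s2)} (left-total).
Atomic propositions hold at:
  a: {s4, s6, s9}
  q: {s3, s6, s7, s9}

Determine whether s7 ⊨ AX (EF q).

EF q: least fixpoint, start Z0 = {s3, s6, s7, s9}, add states with some successor in Z. Z1 = {s3, s5, s6, s7, s9}; fixed.
Sat(EF q) = {s3, s5, s6, s7, s9}
Sat(AX (EF q)) = {s : every successor in {s3, s5, s6, s7, s9}} = {s3, s5, s6, s7}
s7 ∈ Sat(AX (EF q)) = {s3, s5, s6, s7}, so the formula holds at s7.

Yes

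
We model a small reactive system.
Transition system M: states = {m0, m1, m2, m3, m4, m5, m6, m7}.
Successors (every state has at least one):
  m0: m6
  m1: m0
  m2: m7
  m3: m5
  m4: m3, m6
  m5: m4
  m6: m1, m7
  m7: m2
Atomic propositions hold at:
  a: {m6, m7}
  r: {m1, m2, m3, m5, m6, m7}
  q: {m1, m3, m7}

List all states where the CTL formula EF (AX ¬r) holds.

{m0, m1, m3, m4, m5, m6}

Sat(¬r) = {m0, m4}
Sat(AX ¬r) = {s : every successor in {m0, m4}} = {m1, m5}
EF (AX ¬r): least fixpoint, start Z0 = {m1, m5}, add states with some successor in Z. Z1 = {m1, m3, m5, m6}; Z2 = {m0, m1, m3, m4, m5, m6}; fixed.
Sat(EF (AX ¬r)) = {m0, m1, m3, m4, m5, m6}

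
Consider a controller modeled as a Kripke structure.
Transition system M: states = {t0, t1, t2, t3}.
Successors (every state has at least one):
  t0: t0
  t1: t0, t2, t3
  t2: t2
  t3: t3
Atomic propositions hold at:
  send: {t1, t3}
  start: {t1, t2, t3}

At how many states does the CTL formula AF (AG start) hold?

AG start: greatest fixpoint, start Z0 = {t1, t2, t3}, keep only states in Sat with every successor in Z. Z1 = {t2, t3}; fixed.
Sat(AG start) = {t2, t3}
AF (AG start): least fixpoint, start Z0 = {t2, t3}, add states with every successor in Z. Already a fixed point.
Sat(AF (AG start)) = {t2, t3}
|Sat(AF (AG start))| = |{t2, t3}| = 2.

2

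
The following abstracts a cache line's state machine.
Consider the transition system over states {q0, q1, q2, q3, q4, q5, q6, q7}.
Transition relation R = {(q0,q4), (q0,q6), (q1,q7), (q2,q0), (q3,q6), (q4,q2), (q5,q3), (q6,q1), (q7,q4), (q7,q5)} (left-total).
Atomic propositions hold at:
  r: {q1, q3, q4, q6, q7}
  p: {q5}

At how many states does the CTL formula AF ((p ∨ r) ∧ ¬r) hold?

Sat(p ∨ r) = {q1, q3, q4, q5, q6, q7}
Sat(¬r) = {q0, q2, q5}
Sat((p ∨ r) ∧ ¬r) = {q5}
AF ((p ∨ r) ∧ ¬r): least fixpoint, start Z0 = {q5}, add states with every successor in Z. Already a fixed point.
Sat(AF ((p ∨ r) ∧ ¬r)) = {q5}
|Sat(AF ((p ∨ r) ∧ ¬r))| = |{q5}| = 1.

1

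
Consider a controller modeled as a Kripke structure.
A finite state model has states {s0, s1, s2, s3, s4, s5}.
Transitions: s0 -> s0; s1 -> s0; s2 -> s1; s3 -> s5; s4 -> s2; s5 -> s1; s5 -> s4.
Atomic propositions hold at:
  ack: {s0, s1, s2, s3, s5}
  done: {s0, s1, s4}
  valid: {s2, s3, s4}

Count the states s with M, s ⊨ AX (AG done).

3

AG done: greatest fixpoint, start Z0 = {s0, s1, s4}, keep only states in Sat with every successor in Z. Z1 = {s0, s1}; fixed.
Sat(AG done) = {s0, s1}
Sat(AX (AG done)) = {s : every successor in {s0, s1}} = {s0, s1, s2}
|Sat(AX (AG done))| = |{s0, s1, s2}| = 3.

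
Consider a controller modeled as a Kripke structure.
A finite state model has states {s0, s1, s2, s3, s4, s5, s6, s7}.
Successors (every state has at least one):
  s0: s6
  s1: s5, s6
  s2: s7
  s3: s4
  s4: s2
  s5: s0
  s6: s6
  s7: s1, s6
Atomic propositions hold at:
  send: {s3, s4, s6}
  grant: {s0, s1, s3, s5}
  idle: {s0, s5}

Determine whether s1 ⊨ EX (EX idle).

Yes

Sat(EX idle) = {s : some successor in {s0, s5}} = {s1, s5}
Sat(EX (EX idle)) = {s : some successor in {s1, s5}} = {s1, s7}
s1 ∈ Sat(EX (EX idle)) = {s1, s7}, so the formula holds at s1.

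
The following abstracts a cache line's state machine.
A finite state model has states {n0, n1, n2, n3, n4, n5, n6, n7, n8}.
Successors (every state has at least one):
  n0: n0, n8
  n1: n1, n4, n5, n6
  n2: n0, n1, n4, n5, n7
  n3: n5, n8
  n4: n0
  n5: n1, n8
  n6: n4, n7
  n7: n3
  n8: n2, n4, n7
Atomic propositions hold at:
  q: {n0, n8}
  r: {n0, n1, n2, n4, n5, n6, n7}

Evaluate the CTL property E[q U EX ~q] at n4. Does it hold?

No

Sat(~q) = {n1, n2, n3, n4, n5, n6, n7}
Sat(EX ~q) = {s : some successor in {n1, n2, n3, n4, n5, n6, n7}} = {n1, n2, n3, n5, n6, n7, n8}
E[q U EX ~q]: least fixpoint, start Z0 = Sat(EX ~q) = {n1, n2, n3, n5, n6, n7, n8}, add states in Sat(q) with some successor in Z. Z1 = {n0, n1, n2, n3, n5, n6, n7, n8}; fixed.
Sat(E[q U EX ~q]) = {n0, n1, n2, n3, n5, n6, n7, n8}
n4 ∉ Sat(E[q U EX ~q]) = {n0, n1, n2, n3, n5, n6, n7, n8}, so the formula does not hold at n4.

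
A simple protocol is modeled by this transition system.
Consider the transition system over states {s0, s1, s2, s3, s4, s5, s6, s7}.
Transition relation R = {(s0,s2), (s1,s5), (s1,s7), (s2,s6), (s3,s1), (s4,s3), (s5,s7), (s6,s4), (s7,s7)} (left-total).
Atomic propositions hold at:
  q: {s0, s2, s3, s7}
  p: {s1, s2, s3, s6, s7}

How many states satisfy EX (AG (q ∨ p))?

Sat(q ∨ p) = {s0, s1, s2, s3, s6, s7}
AG (q ∨ p): greatest fixpoint, start Z0 = {s0, s1, s2, s3, s6, s7}, keep only states in Sat with every successor in Z. Z1 = {s0, s2, s3, s7}; Z2 = {s0, s7}; Z3 = {s7}; fixed.
Sat(AG (q ∨ p)) = {s7}
Sat(EX (AG (q ∨ p))) = {s : some successor in {s7}} = {s1, s5, s7}
|Sat(EX (AG (q ∨ p)))| = |{s1, s5, s7}| = 3.

3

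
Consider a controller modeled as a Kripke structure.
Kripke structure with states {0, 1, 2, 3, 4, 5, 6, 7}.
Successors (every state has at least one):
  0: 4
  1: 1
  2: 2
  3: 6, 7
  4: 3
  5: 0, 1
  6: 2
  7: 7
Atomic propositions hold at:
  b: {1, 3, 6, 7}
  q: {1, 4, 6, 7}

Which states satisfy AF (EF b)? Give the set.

{0, 1, 3, 4, 5, 6, 7}

EF b: least fixpoint, start Z0 = {1, 3, 6, 7}, add states with some successor in Z. Z1 = {1, 3, 4, 5, 6, 7}; Z2 = {0, 1, 3, 4, 5, 6, 7}; fixed.
Sat(EF b) = {0, 1, 3, 4, 5, 6, 7}
AF (EF b): least fixpoint, start Z0 = {0, 1, 3, 4, 5, 6, 7}, add states with every successor in Z. Already a fixed point.
Sat(AF (EF b)) = {0, 1, 3, 4, 5, 6, 7}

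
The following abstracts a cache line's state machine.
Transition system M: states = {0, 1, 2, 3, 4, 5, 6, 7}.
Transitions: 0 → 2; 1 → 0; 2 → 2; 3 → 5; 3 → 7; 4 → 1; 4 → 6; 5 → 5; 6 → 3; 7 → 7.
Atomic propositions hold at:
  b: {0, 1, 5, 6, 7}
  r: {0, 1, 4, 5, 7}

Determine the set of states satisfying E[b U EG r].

{5, 7}

EG r: greatest fixpoint, start Z0 = {0, 1, 4, 5, 7}, keep only states in Sat with some successor in Z. Z1 = {1, 4, 5, 7}; Z2 = {4, 5, 7}; Z3 = {5, 7}; fixed.
Sat(EG r) = {5, 7}
E[b U EG r]: least fixpoint, start Z0 = Sat(EG r) = {5, 7}, add states in Sat(b) with some successor in Z. Already a fixed point.
Sat(E[b U EG r]) = {5, 7}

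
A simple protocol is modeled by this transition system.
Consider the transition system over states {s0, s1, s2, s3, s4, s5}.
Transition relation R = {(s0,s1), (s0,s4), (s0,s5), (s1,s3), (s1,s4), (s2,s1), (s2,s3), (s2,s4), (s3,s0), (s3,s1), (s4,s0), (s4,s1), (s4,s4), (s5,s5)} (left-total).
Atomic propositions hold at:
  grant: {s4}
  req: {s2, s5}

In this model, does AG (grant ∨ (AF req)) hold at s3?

No

AF req: least fixpoint, start Z0 = {s2, s5}, add states with every successor in Z. Already a fixed point.
Sat(AF req) = {s2, s5}
Sat(grant ∨ (AF req)) = {s2, s4, s5}
AG (grant ∨ (AF req)): greatest fixpoint, start Z0 = {s2, s4, s5}, keep only states in Sat with every successor in Z. Z1 = {s5}; fixed.
Sat(AG (grant ∨ (AF req))) = {s5}
s3 ∉ Sat(AG (grant ∨ (AF req))) = {s5}, so the formula does not hold at s3.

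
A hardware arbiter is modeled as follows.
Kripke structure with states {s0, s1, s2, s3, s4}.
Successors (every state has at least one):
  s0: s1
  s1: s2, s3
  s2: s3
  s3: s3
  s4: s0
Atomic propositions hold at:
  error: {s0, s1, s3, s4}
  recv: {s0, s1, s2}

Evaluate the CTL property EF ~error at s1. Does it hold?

Yes

Sat(~error) = {s2}
EF ~error: least fixpoint, start Z0 = {s2}, add states with some successor in Z. Z1 = {s1, s2}; Z2 = {s0, s1, s2}; Z3 = {s0, s1, s2, s4}; fixed.
Sat(EF ~error) = {s0, s1, s2, s4}
s1 ∈ Sat(EF ~error) = {s0, s1, s2, s4}, so the formula holds at s1.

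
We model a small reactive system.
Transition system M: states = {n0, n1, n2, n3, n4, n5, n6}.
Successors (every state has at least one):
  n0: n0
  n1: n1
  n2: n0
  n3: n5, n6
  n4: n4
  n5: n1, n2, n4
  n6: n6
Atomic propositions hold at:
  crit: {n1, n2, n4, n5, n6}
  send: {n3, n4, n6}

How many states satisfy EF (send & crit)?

4

Sat(send & crit) = {n4, n6}
EF (send & crit): least fixpoint, start Z0 = {n4, n6}, add states with some successor in Z. Z1 = {n3, n4, n5, n6}; fixed.
Sat(EF (send & crit)) = {n3, n4, n5, n6}
|Sat(EF (send & crit))| = |{n3, n4, n5, n6}| = 4.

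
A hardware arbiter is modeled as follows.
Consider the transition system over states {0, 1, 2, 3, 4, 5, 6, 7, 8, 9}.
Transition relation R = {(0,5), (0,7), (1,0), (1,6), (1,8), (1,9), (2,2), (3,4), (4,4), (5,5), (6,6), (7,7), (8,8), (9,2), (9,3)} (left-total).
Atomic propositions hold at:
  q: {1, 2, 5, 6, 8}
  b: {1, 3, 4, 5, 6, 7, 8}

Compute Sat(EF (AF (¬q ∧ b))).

Sat(¬q) = {0, 3, 4, 7, 9}
Sat(¬q ∧ b) = {3, 4, 7}
AF (¬q ∧ b): least fixpoint, start Z0 = {3, 4, 7}, add states with every successor in Z. Already a fixed point.
Sat(AF (¬q ∧ b)) = {3, 4, 7}
EF (AF (¬q ∧ b)): least fixpoint, start Z0 = {3, 4, 7}, add states with some successor in Z. Z1 = {0, 3, 4, 7, 9}; Z2 = {0, 1, 3, 4, 7, 9}; fixed.
Sat(EF (AF (¬q ∧ b))) = {0, 1, 3, 4, 7, 9}

{0, 1, 3, 4, 7, 9}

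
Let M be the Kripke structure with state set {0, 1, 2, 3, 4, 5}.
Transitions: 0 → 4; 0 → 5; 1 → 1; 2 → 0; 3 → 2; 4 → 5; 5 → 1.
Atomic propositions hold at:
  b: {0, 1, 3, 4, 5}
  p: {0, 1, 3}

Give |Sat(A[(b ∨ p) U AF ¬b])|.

Sat(b ∨ p) = {0, 1, 3, 4, 5}
Sat(¬b) = {2}
AF ¬b: least fixpoint, start Z0 = {2}, add states with every successor in Z. Z1 = {2, 3}; fixed.
Sat(AF ¬b) = {2, 3}
A[(b ∨ p) U AF ¬b]: least fixpoint, start Z0 = Sat(AF ¬b) = {2, 3}, add states in Sat(b ∨ p) with every successor in Z. Already a fixed point.
Sat(A[(b ∨ p) U AF ¬b]) = {2, 3}
|Sat(A[(b ∨ p) U AF ¬b])| = |{2, 3}| = 2.

2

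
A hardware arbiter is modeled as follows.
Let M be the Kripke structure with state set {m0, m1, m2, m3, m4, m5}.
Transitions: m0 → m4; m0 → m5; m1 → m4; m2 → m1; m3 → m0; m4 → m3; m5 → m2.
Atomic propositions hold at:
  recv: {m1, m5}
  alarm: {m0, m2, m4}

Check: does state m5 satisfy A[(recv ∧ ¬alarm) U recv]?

Yes

Sat(¬alarm) = {m1, m3, m5}
Sat(recv ∧ ¬alarm) = {m1, m5}
A[(recv ∧ ¬alarm) U recv]: least fixpoint, start Z0 = Sat(recv) = {m1, m5}, add states in Sat(recv ∧ ¬alarm) with every successor in Z. Already a fixed point.
Sat(A[(recv ∧ ¬alarm) U recv]) = {m1, m5}
m5 ∈ Sat(A[(recv ∧ ¬alarm) U recv]) = {m1, m5}, so the formula holds at m5.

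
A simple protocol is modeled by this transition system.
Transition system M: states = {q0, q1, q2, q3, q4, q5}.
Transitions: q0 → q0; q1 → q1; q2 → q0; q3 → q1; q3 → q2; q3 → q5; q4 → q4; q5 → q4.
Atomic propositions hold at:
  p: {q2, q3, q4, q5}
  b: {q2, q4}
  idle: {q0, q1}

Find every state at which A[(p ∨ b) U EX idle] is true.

{q0, q1, q2, q3}

Sat(p ∨ b) = {q2, q3, q4, q5}
Sat(EX idle) = {s : some successor in {q0, q1}} = {q0, q1, q2, q3}
A[(p ∨ b) U EX idle]: least fixpoint, start Z0 = Sat(EX idle) = {q0, q1, q2, q3}, add states in Sat(p ∨ b) with every successor in Z. Already a fixed point.
Sat(A[(p ∨ b) U EX idle]) = {q0, q1, q2, q3}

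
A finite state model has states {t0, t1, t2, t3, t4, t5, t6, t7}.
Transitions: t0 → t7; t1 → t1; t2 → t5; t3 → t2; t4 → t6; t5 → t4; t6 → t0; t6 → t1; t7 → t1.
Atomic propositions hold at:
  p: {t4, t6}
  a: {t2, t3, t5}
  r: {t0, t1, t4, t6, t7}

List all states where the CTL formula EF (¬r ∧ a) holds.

{t2, t3, t5}

Sat(¬r) = {t2, t3, t5}
Sat(¬r ∧ a) = {t2, t3, t5}
EF (¬r ∧ a): least fixpoint, start Z0 = {t2, t3, t5}, add states with some successor in Z. Already a fixed point.
Sat(EF (¬r ∧ a)) = {t2, t3, t5}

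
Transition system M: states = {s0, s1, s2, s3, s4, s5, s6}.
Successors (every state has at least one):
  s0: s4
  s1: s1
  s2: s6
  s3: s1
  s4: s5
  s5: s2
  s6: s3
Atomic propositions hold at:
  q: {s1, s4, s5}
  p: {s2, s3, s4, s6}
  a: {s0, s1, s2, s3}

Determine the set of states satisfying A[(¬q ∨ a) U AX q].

Sat(¬q) = {s0, s2, s3, s6}
Sat(¬q ∨ a) = {s0, s1, s2, s3, s6}
Sat(AX q) = {s : every successor in {s1, s4, s5}} = {s0, s1, s3, s4}
A[(¬q ∨ a) U AX q]: least fixpoint, start Z0 = Sat(AX q) = {s0, s1, s3, s4}, add states in Sat(¬q ∨ a) with every successor in Z. Z1 = {s0, s1, s3, s4, s6}; Z2 = {s0, s1, s2, s3, s4, s6}; fixed.
Sat(A[(¬q ∨ a) U AX q]) = {s0, s1, s2, s3, s4, s6}

{s0, s1, s2, s3, s4, s6}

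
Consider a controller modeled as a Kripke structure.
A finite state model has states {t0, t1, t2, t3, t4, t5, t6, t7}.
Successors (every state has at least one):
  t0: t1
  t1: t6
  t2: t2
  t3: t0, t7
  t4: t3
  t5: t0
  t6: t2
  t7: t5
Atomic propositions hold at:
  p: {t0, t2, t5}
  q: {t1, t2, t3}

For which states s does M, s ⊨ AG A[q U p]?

{t2}

A[q U p]: least fixpoint, start Z0 = Sat(p) = {t0, t2, t5}, add states in Sat(q) with every successor in Z. Already a fixed point.
Sat(A[q U p]) = {t0, t2, t5}
AG A[q U p]: greatest fixpoint, start Z0 = {t0, t2, t5}, keep only states in Sat with every successor in Z. Z1 = {t2, t5}; Z2 = {t2}; fixed.
Sat(AG A[q U p]) = {t2}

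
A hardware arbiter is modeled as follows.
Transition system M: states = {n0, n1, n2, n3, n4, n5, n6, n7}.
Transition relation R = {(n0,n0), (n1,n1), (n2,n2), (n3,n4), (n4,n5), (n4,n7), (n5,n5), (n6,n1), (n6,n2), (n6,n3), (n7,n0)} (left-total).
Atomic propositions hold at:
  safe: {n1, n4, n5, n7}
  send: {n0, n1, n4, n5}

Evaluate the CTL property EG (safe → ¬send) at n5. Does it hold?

Sat(¬send) = {n2, n3, n6, n7}
Sat(safe → ¬send) = {n0, n2, n3, n6, n7}
EG (safe → ¬send): greatest fixpoint, start Z0 = {n0, n2, n3, n6, n7}, keep only states in Sat with some successor in Z. Z1 = {n0, n2, n6, n7}; fixed.
Sat(EG (safe → ¬send)) = {n0, n2, n6, n7}
n5 ∉ Sat(EG (safe → ¬send)) = {n0, n2, n6, n7}, so the formula does not hold at n5.

No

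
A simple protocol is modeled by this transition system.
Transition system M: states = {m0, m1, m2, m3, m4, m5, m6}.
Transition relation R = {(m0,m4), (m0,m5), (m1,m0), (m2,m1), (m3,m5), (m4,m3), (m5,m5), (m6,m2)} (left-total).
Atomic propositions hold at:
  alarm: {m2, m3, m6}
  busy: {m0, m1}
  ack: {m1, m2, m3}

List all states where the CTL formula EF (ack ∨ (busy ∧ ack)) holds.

{m0, m1, m2, m3, m4, m6}

Sat(busy ∧ ack) = {m1}
Sat(ack ∨ (busy ∧ ack)) = {m1, m2, m3}
EF (ack ∨ (busy ∧ ack)): least fixpoint, start Z0 = {m1, m2, m3}, add states with some successor in Z. Z1 = {m1, m2, m3, m4, m6}; Z2 = {m0, m1, m2, m3, m4, m6}; fixed.
Sat(EF (ack ∨ (busy ∧ ack))) = {m0, m1, m2, m3, m4, m6}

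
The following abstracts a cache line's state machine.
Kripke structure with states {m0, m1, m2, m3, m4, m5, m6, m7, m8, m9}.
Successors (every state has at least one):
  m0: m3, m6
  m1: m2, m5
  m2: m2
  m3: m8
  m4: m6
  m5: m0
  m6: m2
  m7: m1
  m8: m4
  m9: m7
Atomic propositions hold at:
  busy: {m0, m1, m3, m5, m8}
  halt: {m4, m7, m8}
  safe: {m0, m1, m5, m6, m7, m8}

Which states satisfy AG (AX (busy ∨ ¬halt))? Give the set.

Sat(¬halt) = {m0, m1, m2, m3, m5, m6, m9}
Sat(busy ∨ ¬halt) = {m0, m1, m2, m3, m5, m6, m8, m9}
Sat(AX (busy ∨ ¬halt)) = {s : every successor in {m0, m1, m2, m3, m5, m6, m8, m9}} = {m0, m1, m2, m3, m4, m5, m6, m7}
AG (AX (busy ∨ ¬halt)): greatest fixpoint, start Z0 = {m0, m1, m2, m3, m4, m5, m6, m7}, keep only states in Sat with every successor in Z. Z1 = {m0, m1, m2, m4, m5, m6, m7}; Z2 = {m1, m2, m4, m5, m6, m7}; Z3 = {m1, m2, m4, m6, m7}; Z4 = {m2, m4, m6, m7}; Z5 = {m2, m4, m6}; fixed.
Sat(AG (AX (busy ∨ ¬halt))) = {m2, m4, m6}

{m2, m4, m6}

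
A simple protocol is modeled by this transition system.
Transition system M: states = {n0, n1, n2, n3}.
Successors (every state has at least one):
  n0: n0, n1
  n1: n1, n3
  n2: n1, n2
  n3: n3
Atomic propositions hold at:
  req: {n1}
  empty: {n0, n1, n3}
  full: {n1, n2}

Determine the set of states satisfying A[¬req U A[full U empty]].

Sat(¬req) = {n0, n2, n3}
A[full U empty]: least fixpoint, start Z0 = Sat(empty) = {n0, n1, n3}, add states in Sat(full) with every successor in Z. Already a fixed point.
Sat(A[full U empty]) = {n0, n1, n3}
A[¬req U A[full U empty]]: least fixpoint, start Z0 = Sat(A[full U empty]) = {n0, n1, n3}, add states in Sat(¬req) with every successor in Z. Already a fixed point.
Sat(A[¬req U A[full U empty]]) = {n0, n1, n3}

{n0, n1, n3}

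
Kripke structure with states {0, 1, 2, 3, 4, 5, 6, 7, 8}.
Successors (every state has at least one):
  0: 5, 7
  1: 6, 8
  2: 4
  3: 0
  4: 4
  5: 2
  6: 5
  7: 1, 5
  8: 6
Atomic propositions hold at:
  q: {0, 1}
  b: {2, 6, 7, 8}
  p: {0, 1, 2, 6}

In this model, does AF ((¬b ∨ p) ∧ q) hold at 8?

No

Sat(¬b) = {0, 1, 3, 4, 5}
Sat(¬b ∨ p) = {0, 1, 2, 3, 4, 5, 6}
Sat((¬b ∨ p) ∧ q) = {0, 1}
AF ((¬b ∨ p) ∧ q): least fixpoint, start Z0 = {0, 1}, add states with every successor in Z. Z1 = {0, 1, 3}; fixed.
Sat(AF ((¬b ∨ p) ∧ q)) = {0, 1, 3}
8 ∉ Sat(AF ((¬b ∨ p) ∧ q)) = {0, 1, 3}, so the formula does not hold at 8.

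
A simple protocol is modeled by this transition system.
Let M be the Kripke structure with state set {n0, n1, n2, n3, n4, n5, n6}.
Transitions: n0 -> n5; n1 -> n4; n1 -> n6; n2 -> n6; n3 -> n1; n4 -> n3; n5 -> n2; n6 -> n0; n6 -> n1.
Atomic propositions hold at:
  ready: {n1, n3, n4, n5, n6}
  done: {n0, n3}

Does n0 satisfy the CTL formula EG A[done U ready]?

A[done U ready]: least fixpoint, start Z0 = Sat(ready) = {n1, n3, n4, n5, n6}, add states in Sat(done) with every successor in Z. Z1 = {n0, n1, n3, n4, n5, n6}; fixed.
Sat(A[done U ready]) = {n0, n1, n3, n4, n5, n6}
EG A[done U ready]: greatest fixpoint, start Z0 = {n0, n1, n3, n4, n5, n6}, keep only states in Sat with some successor in Z. Z1 = {n0, n1, n3, n4, n6}; Z2 = {n1, n3, n4, n6}; fixed.
Sat(EG A[done U ready]) = {n1, n3, n4, n6}
n0 ∉ Sat(EG A[done U ready]) = {n1, n3, n4, n6}, so the formula does not hold at n0.

No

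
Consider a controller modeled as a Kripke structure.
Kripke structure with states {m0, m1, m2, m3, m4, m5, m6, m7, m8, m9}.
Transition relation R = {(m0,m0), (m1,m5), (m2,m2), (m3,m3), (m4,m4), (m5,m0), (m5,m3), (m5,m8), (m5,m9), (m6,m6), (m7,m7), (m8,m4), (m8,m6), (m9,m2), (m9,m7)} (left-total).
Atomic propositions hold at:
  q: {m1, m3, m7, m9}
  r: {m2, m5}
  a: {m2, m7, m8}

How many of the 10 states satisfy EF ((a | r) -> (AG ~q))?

Sat(a | r) = {m2, m5, m7, m8}
Sat(~q) = {m0, m2, m4, m5, m6, m8}
AG ~q: greatest fixpoint, start Z0 = {m0, m2, m4, m5, m6, m8}, keep only states in Sat with every successor in Z. Z1 = {m0, m2, m4, m6, m8}; fixed.
Sat(AG ~q) = {m0, m2, m4, m6, m8}
Sat((a | r) -> (AG ~q)) = {m0, m1, m2, m3, m4, m6, m8, m9}
EF ((a | r) -> (AG ~q)): least fixpoint, start Z0 = {m0, m1, m2, m3, m4, m6, m8, m9}, add states with some successor in Z. Z1 = {m0, m1, m2, m3, m4, m5, m6, m8, m9}; fixed.
Sat(EF ((a | r) -> (AG ~q))) = {m0, m1, m2, m3, m4, m5, m6, m8, m9}
|Sat(EF ((a | r) -> (AG ~q)))| = |{m0, m1, m2, m3, m4, m5, m6, m8, m9}| = 9.

9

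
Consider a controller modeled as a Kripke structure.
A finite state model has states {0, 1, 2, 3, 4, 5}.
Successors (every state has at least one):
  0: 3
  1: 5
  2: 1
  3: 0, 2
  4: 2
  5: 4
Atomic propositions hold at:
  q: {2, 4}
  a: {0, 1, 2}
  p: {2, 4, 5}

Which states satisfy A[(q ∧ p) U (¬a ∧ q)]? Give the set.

Sat(q ∧ p) = {2, 4}
Sat(¬a) = {3, 4, 5}
Sat(¬a ∧ q) = {4}
A[(q ∧ p) U (¬a ∧ q)]: least fixpoint, start Z0 = Sat((¬a ∧ q)) = {4}, add states in Sat(q ∧ p) with every successor in Z. Already a fixed point.
Sat(A[(q ∧ p) U (¬a ∧ q)]) = {4}

{4}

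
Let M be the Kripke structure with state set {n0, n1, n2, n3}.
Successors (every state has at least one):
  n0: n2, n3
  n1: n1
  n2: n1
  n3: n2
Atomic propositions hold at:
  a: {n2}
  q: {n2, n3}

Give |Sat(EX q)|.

Sat(EX q) = {s : some successor in {n2, n3}} = {n0, n3}
|Sat(EX q)| = |{n0, n3}| = 2.

2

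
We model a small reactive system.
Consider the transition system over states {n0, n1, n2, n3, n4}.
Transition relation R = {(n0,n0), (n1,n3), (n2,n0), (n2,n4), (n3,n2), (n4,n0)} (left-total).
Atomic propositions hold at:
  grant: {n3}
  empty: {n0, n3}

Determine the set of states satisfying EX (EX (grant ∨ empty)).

Sat(grant ∨ empty) = {n0, n3}
Sat(EX (grant ∨ empty)) = {s : some successor in {n0, n3}} = {n0, n1, n2, n4}
Sat(EX (EX (grant ∨ empty))) = {s : some successor in {n0, n1, n2, n4}} = {n0, n2, n3, n4}

{n0, n2, n3, n4}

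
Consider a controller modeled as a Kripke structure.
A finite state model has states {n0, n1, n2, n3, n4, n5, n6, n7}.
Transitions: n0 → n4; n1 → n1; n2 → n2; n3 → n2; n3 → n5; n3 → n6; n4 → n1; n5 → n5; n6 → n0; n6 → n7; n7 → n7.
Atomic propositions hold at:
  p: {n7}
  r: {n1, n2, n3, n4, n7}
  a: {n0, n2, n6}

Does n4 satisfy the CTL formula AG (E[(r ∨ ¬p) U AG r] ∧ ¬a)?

Yes

Sat(¬p) = {n0, n1, n2, n3, n4, n5, n6}
Sat(r ∨ ¬p) = {n0, n1, n2, n3, n4, n5, n6, n7}
AG r: greatest fixpoint, start Z0 = {n1, n2, n3, n4, n7}, keep only states in Sat with every successor in Z. Z1 = {n1, n2, n4, n7}; fixed.
Sat(AG r) = {n1, n2, n4, n7}
E[(r ∨ ¬p) U AG r]: least fixpoint, start Z0 = Sat(AG r) = {n1, n2, n4, n7}, add states in Sat(r ∨ ¬p) with some successor in Z. Z1 = {n0, n1, n2, n3, n4, n6, n7}; fixed.
Sat(E[(r ∨ ¬p) U AG r]) = {n0, n1, n2, n3, n4, n6, n7}
Sat(¬a) = {n1, n3, n4, n5, n7}
Sat(E[(r ∨ ¬p) U AG r] ∧ ¬a) = {n1, n3, n4, n7}
AG (E[(r ∨ ¬p) U AG r] ∧ ¬a): greatest fixpoint, start Z0 = {n1, n3, n4, n7}, keep only states in Sat with every successor in Z. Z1 = {n1, n4, n7}; fixed.
Sat(AG (E[(r ∨ ¬p) U AG r] ∧ ¬a)) = {n1, n4, n7}
n4 ∈ Sat(AG (E[(r ∨ ¬p) U AG r] ∧ ¬a)) = {n1, n4, n7}, so the formula holds at n4.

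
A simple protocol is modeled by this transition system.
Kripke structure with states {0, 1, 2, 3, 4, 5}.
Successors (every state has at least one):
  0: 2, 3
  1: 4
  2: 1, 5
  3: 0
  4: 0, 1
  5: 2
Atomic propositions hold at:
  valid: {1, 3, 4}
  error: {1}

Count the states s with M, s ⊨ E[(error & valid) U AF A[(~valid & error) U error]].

Sat(error & valid) = {1}
Sat(~valid) = {0, 2, 5}
Sat(~valid & error) = ∅
A[(~valid & error) U error]: least fixpoint, start Z0 = Sat(error) = {1}, add states in Sat(~valid & error) with every successor in Z. Already a fixed point.
Sat(A[(~valid & error) U error]) = {1}
AF A[(~valid & error) U error]: least fixpoint, start Z0 = {1}, add states with every successor in Z. Already a fixed point.
Sat(AF A[(~valid & error) U error]) = {1}
E[(error & valid) U AF A[(~valid & error) U error]]: least fixpoint, start Z0 = Sat(AF A[(~valid & error) U error]) = {1}, add states in Sat(error & valid) with some successor in Z. Already a fixed point.
Sat(E[(error & valid) U AF A[(~valid & error) U error]]) = {1}
|Sat(E[(error & valid) U AF A[(~valid & error) U error]])| = |{1}| = 1.

1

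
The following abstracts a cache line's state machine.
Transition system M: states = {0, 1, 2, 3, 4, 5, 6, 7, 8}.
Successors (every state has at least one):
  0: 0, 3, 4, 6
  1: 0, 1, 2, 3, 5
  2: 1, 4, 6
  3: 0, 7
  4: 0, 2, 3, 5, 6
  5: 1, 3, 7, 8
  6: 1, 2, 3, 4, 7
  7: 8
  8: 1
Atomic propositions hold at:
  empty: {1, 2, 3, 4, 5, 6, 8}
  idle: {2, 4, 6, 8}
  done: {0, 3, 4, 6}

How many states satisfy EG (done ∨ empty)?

8

Sat(done ∨ empty) = {0, 1, 2, 3, 4, 5, 6, 8}
EG (done ∨ empty): greatest fixpoint, start Z0 = {0, 1, 2, 3, 4, 5, 6, 8}, keep only states in Sat with some successor in Z. Already a fixed point.
Sat(EG (done ∨ empty)) = {0, 1, 2, 3, 4, 5, 6, 8}
|Sat(EG (done ∨ empty))| = |{0, 1, 2, 3, 4, 5, 6, 8}| = 8.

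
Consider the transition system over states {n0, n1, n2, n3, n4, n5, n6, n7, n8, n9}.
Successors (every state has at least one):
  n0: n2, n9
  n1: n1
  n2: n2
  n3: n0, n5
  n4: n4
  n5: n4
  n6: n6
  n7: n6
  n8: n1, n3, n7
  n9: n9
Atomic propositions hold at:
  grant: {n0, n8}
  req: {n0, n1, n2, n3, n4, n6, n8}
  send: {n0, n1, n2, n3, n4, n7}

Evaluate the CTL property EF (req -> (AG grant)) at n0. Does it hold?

Yes

AG grant: greatest fixpoint, start Z0 = {n0, n8}, keep only states in Sat with every successor in Z. Z1 = ∅; fixed.
Sat(AG grant) = ∅
Sat(req -> (AG grant)) = {n5, n7, n9}
EF (req -> (AG grant)): least fixpoint, start Z0 = {n5, n7, n9}, add states with some successor in Z. Z1 = {n0, n3, n5, n7, n8, n9}; fixed.
Sat(EF (req -> (AG grant))) = {n0, n3, n5, n7, n8, n9}
n0 ∈ Sat(EF (req -> (AG grant))) = {n0, n3, n5, n7, n8, n9}, so the formula holds at n0.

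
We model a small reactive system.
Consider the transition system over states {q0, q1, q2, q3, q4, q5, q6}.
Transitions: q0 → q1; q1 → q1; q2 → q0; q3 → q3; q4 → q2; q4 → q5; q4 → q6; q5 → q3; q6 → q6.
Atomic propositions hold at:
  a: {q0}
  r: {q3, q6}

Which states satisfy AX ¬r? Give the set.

{q0, q1, q2}

Sat(¬r) = {q0, q1, q2, q4, q5}
Sat(AX ¬r) = {s : every successor in {q0, q1, q2, q4, q5}} = {q0, q1, q2}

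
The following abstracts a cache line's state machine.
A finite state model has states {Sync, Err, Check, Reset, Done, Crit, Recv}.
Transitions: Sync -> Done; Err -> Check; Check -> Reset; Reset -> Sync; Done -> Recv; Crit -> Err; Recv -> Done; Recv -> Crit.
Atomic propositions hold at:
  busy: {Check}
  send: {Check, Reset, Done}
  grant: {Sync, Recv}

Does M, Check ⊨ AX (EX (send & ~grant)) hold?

No

Sat(~grant) = {Err, Check, Reset, Done, Crit}
Sat(send & ~grant) = {Check, Reset, Done}
Sat(EX (send & ~grant)) = {s : some successor in {Check, Reset, Done}} = {Sync, Err, Check, Recv}
Sat(AX (EX (send & ~grant))) = {s : every successor in {Sync, Err, Check, Recv}} = {Err, Reset, Done, Crit}
Check ∉ Sat(AX (EX (send & ~grant))) = {Err, Reset, Done, Crit}, so the formula does not hold at Check.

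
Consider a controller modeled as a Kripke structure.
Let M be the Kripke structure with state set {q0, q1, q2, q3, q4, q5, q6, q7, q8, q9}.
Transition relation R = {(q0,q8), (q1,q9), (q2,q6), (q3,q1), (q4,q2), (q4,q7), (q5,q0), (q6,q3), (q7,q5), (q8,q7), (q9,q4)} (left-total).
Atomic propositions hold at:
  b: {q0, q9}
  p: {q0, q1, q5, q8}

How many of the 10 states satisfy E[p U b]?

4

E[p U b]: least fixpoint, start Z0 = Sat(b) = {q0, q9}, add states in Sat(p) with some successor in Z. Z1 = {q0, q1, q5, q9}; fixed.
Sat(E[p U b]) = {q0, q1, q5, q9}
|Sat(E[p U b])| = |{q0, q1, q5, q9}| = 4.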